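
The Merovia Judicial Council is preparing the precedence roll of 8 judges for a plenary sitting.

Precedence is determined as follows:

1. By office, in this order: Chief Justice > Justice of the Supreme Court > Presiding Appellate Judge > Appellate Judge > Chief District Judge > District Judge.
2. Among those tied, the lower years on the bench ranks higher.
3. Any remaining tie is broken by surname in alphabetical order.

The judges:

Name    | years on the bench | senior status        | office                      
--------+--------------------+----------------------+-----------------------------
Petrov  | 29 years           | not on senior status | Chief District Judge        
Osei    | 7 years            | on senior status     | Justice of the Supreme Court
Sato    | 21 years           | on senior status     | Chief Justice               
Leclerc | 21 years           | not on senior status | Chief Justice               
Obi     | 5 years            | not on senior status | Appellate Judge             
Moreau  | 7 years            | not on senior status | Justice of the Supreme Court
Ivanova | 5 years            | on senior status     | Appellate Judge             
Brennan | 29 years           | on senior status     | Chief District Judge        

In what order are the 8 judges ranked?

Leclerc, Sato, Moreau, Osei, Ivanova, Obi, Brennan, Petrov

By office: Leclerc and Sato (Chief Justice); then Moreau and Osei (Justice of the Supreme Court); then Ivanova and Obi (Appellate Judge); then Brennan and Petrov (Chief District Judge).
Leclerc and Sato both have years on the bench 21 years, so the next rule applies.
Among Leclerc and Sato, alphabetically by surname: Leclerc before Sato.
Moreau and Osei both have years on the bench 7 years, so the next rule applies.
Among Moreau and Osei, alphabetically by surname: Moreau before Osei.
Ivanova and Obi both have years on the bench 5 years, so the next rule applies.
Among Ivanova and Obi, alphabetically by surname: Ivanova before Obi.
Brennan and Petrov both have years on the bench 29 years, so the next rule applies.
Among Brennan and Petrov, alphabetically by surname: Brennan before Petrov.
Full order: Leclerc, Sato, Moreau, Osei, Ivanova, Obi, Brennan, Petrov.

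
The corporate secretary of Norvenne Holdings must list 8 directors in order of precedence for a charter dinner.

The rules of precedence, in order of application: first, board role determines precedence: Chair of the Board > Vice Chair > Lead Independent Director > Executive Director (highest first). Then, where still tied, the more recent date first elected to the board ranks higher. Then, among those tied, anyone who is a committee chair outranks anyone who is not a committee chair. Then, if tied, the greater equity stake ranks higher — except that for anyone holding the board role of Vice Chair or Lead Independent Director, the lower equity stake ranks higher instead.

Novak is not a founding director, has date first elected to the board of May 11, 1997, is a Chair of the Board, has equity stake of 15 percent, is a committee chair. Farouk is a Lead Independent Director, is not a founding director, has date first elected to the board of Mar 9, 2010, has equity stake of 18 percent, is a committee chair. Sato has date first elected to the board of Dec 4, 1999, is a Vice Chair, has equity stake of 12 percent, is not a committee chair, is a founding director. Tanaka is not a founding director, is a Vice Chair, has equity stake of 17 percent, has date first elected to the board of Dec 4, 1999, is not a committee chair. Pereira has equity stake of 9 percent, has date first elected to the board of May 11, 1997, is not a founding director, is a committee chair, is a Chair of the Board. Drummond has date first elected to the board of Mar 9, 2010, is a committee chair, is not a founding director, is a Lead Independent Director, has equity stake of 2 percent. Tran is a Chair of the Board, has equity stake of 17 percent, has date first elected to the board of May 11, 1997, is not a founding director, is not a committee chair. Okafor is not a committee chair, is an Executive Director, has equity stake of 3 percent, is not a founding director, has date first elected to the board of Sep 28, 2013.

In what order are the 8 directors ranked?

By board role: Novak, Pereira and Tran (Chair of the Board); then Sato and Tanaka (Vice Chair); then Drummond and Farouk (Lead Independent Director); then Okafor (Executive Director).
Novak, Pereira and Tran all have date first elected to the board May 11, 1997, so the next rule applies.
Among Novak, Pereira and Tran, a committee chair before not a committee chair: Novak and Pereira (a committee chair) before Tran (not a committee chair).
Among Novak and Pereira, by equity stake (higher first): Novak (15 percent) before Pereira (9 percent).
Sato and Tanaka both have date first elected to the board Dec 4, 1999, so the next rule applies.
Sato and Tanaka are each not a committee chair, so the next rule applies.
Among Sato and Tanaka, by equity stake (lower first) (reversed rule for this group): Sato (12 percent) before Tanaka (17 percent).
Drummond and Farouk both have date first elected to the board Mar 9, 2010, so the next rule applies.
Drummond and Farouk are each a committee chair, so the next rule applies.
Among Drummond and Farouk, by equity stake (lower first) (reversed rule for this group): Drummond (2 percent) before Farouk (18 percent).
Full order: Novak, Pereira, Tran, Sato, Tanaka, Drummond, Farouk, Okafor.

Novak, Pereira, Tran, Sato, Tanaka, Drummond, Farouk, Okafor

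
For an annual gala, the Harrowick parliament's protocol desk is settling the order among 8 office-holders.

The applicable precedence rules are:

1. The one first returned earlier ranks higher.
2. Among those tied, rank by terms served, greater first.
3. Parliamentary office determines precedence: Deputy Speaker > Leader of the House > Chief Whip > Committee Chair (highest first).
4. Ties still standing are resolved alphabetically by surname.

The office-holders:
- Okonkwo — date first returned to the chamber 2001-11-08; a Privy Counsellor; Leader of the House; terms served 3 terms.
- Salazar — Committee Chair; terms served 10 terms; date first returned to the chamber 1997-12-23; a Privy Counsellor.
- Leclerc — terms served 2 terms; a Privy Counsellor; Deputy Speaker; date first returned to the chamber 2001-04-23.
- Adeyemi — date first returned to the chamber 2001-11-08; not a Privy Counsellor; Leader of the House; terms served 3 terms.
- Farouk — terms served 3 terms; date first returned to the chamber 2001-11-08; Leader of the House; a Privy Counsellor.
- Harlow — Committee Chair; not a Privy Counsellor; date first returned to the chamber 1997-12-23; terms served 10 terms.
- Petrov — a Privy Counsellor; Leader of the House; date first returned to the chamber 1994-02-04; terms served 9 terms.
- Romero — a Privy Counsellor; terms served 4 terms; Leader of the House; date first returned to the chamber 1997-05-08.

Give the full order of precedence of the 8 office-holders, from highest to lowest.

Petrov, Romero, Harlow, Salazar, Leclerc, Adeyemi, Farouk, Okonkwo

By date first returned to the chamber (earlier first): Petrov (1994-02-04); then Romero (1997-05-08); then Harlow and Salazar (both 1997-12-23); then Leclerc (2001-04-23); then Adeyemi, Farouk and Okonkwo (each 2001-11-08).
Harlow and Salazar both have terms served 10 terms, so the next rule applies.
Harlow and Salazar are each Committee Chair, so the next rule applies.
Among Harlow and Salazar, alphabetically by surname: Harlow before Salazar.
Adeyemi, Farouk and Okonkwo all have terms served 3 terms, so the next rule applies.
Adeyemi, Farouk and Okonkwo are each Leader of the House, so the next rule applies.
Among Adeyemi, Farouk and Okonkwo, alphabetically by surname: Adeyemi before Farouk before Okonkwo.
Full order: Petrov, Romero, Harlow, Salazar, Leclerc, Adeyemi, Farouk, Okonkwo.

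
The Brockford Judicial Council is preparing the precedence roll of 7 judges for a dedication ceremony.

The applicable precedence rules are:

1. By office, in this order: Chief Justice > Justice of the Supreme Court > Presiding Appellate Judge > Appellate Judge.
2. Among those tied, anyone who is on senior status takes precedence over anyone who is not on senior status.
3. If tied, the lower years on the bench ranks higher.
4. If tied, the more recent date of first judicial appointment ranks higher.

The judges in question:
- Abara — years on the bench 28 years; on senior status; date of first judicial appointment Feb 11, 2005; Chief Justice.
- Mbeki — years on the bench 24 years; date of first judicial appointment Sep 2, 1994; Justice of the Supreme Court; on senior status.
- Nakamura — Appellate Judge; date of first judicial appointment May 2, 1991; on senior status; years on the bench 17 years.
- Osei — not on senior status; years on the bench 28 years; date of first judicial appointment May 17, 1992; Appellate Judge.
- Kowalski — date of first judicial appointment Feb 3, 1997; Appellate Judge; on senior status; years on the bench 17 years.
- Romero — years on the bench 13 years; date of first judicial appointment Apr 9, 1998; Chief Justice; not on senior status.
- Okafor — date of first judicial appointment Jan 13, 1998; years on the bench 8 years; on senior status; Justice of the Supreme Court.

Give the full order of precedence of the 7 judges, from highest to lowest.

By office: Abara and Romero (Chief Justice); then Okafor and Mbeki (Justice of the Supreme Court); then Kowalski, Nakamura and Osei (Appellate Judge).
Among Abara and Romero, on senior status before not on senior status: Abara (on senior status) before Romero (not on senior status).
Okafor and Mbeki are each on senior status, so the next rule applies.
Among Okafor and Mbeki, by years on the bench (lower first): Okafor (8 years) before Mbeki (24 years).
Among Kowalski, Nakamura and Osei, on senior status before not on senior status: Kowalski and Nakamura (on senior status) before Osei (not on senior status).
Kowalski and Nakamura both have years on the bench 17 years, so the next rule applies.
Among Kowalski and Nakamura, by date of first judicial appointment (later first): Kowalski (Feb 3, 1997) before Nakamura (May 2, 1991).
Full order: Abara, Romero, Okafor, Mbeki, Kowalski, Nakamura, Osei.

Abara, Romero, Okafor, Mbeki, Kowalski, Nakamura, Osei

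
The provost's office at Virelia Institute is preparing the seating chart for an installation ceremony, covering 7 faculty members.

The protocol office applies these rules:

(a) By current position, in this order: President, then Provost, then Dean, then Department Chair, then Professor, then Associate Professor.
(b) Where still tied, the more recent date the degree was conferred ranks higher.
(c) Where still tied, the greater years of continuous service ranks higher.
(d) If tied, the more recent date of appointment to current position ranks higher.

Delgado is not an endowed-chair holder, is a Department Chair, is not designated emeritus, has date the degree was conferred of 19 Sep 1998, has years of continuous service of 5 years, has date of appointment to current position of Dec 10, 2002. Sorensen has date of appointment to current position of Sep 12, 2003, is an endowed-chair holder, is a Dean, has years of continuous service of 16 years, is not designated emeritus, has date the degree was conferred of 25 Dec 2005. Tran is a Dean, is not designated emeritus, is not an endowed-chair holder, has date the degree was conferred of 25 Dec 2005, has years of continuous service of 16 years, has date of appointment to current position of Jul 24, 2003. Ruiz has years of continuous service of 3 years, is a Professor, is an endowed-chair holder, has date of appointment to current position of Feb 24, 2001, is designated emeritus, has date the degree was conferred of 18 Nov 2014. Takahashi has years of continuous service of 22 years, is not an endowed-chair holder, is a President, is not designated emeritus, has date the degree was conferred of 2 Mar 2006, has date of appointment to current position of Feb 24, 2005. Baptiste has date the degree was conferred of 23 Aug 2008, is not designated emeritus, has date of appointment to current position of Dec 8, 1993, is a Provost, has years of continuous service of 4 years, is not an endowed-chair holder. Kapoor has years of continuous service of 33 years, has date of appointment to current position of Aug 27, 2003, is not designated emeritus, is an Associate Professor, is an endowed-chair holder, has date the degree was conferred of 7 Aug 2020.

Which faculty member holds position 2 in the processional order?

By current position: Takahashi (President); then Baptiste (Provost); then Sorensen and Tran (Dean); then Delgado (Department Chair); then Ruiz (Professor); then Kapoor (Associate Professor).
Sorensen and Tran both have date the degree was conferred 25 Dec 2005, so the next rule applies.
Sorensen and Tran both have years of continuous service 16 years, so the next rule applies.
Among Sorensen and Tran, by date of appointment to current position (later first): Sorensen (Sep 12, 2003) before Tran (Jul 24, 2003).
Order: Takahashi, Baptiste, Sorensen, Tran, Delgado, Ruiz, Kapoor.

Baptiste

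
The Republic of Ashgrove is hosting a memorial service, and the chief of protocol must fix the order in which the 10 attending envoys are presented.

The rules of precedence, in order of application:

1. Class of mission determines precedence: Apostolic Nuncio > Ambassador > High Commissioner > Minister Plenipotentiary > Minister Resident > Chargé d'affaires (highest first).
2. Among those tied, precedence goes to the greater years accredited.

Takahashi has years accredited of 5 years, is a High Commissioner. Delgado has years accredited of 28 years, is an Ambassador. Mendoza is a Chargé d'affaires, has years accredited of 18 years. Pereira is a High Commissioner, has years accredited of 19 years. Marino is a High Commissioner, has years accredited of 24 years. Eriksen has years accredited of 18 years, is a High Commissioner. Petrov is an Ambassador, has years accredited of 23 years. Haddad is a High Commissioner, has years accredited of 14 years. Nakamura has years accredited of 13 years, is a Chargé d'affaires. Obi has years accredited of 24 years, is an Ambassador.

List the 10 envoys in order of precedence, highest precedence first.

By class of mission: Delgado, Obi and Petrov (Ambassador); then Marino, Pereira, Eriksen, Haddad and Takahashi (High Commissioner); then Mendoza and Nakamura (Chargé d'affaires).
Among Delgado, Obi and Petrov, by years accredited (higher first): Delgado (28 years) before Obi (24 years) before Petrov (23 years).
Among Marino, Pereira, Eriksen, Haddad and Takahashi, by years accredited (higher first): Marino (24 years) before Pereira (19 years) before Eriksen (18 years) before Haddad (14 years) before Takahashi (5 years).
Among Mendoza and Nakamura, by years accredited (higher first): Mendoza (18 years) before Nakamura (13 years).
Full order: Delgado, Obi, Petrov, Marino, Pereira, Eriksen, Haddad, Takahashi, Mendoza, Nakamura.

Delgado, Obi, Petrov, Marino, Pereira, Eriksen, Haddad, Takahashi, Mendoza, Nakamura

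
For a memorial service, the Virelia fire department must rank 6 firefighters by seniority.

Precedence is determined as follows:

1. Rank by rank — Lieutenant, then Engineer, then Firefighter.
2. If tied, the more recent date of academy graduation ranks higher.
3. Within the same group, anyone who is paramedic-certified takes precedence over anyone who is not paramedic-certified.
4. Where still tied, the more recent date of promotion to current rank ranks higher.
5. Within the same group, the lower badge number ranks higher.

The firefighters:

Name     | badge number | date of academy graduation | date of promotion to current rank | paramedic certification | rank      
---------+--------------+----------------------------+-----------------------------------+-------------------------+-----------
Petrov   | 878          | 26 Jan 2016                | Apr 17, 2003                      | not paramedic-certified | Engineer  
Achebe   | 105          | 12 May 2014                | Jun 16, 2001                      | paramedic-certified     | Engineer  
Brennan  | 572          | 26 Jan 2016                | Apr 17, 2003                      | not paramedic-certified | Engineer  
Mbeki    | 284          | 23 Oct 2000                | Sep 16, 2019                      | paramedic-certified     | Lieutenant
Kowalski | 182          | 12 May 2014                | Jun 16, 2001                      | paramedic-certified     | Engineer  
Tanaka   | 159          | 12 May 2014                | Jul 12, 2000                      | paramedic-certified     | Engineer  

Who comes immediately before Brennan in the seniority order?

By rank: Mbeki (Lieutenant); then Brennan, Petrov, Achebe, Kowalski and Tanaka (Engineer).
Among Brennan, Petrov, Achebe, Kowalski and Tanaka, by date of academy graduation (later first): Brennan and Petrov (26 Jan 2016) before Achebe, Kowalski and Tanaka (12 May 2014).
Brennan and Petrov are each not paramedic-certified, so the next rule applies.
Brennan and Petrov both have date of promotion to current rank Apr 17, 2003, so the next rule applies.
Among Brennan and Petrov, by badge number (lower first): Brennan (572) before Petrov (878).
Achebe, Kowalski and Tanaka are each paramedic-certified, so the next rule applies.
Among Achebe, Kowalski and Tanaka, by date of promotion to current rank (later first): Achebe and Kowalski (Jun 16, 2001) before Tanaka (Jul 12, 2000).
Among Achebe and Kowalski, by badge number (lower first): Achebe (105) before Kowalski (182).
Order: Mbeki, Brennan, Petrov, Achebe, Kowalski, Tanaka.

Mbeki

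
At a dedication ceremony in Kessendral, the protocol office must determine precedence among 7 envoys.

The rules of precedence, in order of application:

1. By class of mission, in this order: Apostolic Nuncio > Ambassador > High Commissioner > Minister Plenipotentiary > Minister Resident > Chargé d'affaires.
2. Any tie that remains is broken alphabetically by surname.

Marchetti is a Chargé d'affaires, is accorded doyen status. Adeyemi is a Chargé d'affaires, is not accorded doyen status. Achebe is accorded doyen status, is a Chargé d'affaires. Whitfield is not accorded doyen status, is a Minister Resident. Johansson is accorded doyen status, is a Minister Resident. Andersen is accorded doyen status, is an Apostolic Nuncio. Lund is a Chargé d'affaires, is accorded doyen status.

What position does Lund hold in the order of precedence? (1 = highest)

By class of mission: Andersen (Apostolic Nuncio); then Johansson and Whitfield (Minister Resident); then Achebe, Adeyemi, Lund and Marchetti (Chargé d'affaires).
Among Johansson and Whitfield, alphabetically by surname: Johansson before Whitfield.
Among Achebe, Adeyemi, Lund and Marchetti, alphabetically by surname: Achebe before Adeyemi before Lund before Marchetti.
Order: Andersen, Johansson, Whitfield, Achebe, Adeyemi, Lund, Marchetti. So position 6.

6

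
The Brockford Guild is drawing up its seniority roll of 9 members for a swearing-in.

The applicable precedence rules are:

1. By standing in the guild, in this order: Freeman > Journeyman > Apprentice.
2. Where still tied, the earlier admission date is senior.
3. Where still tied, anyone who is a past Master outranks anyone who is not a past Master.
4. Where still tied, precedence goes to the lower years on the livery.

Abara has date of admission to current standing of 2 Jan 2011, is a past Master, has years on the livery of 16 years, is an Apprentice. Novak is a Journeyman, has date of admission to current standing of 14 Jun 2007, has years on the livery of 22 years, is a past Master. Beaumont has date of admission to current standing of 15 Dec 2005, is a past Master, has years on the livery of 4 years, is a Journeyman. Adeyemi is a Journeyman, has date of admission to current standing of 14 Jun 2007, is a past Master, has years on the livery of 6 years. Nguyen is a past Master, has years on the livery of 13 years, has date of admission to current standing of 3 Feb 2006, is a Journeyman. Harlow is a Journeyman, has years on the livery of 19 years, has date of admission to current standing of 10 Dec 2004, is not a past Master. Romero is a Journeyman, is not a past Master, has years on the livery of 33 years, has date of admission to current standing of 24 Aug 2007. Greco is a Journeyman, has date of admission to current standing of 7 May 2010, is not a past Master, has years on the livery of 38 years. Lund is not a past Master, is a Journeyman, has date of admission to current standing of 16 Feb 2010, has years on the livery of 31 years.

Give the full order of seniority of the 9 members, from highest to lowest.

Harlow, Beaumont, Nguyen, Adeyemi, Novak, Romero, Lund, Greco, Abara

By standing in the guild: Harlow, Beaumont, Nguyen, Adeyemi, Novak, Romero, Lund and Greco (Journeyman); then Abara (Apprentice).
Among Harlow, Beaumont, Nguyen, Adeyemi, Novak, Romero, Lund and Greco, by date of admission to current standing (earlier first): Harlow (10 Dec 2004) before Beaumont (15 Dec 2005) before Nguyen (3 Feb 2006) before Adeyemi and Novak (14 Jun 2007) before Romero (24 Aug 2007) before Lund (16 Feb 2010) before Greco (7 May 2010).
Adeyemi and Novak are each a past Master, so the next rule applies.
Among Adeyemi and Novak, by years on the livery (lower first): Adeyemi (6 years) before Novak (22 years).
Full order: Harlow, Beaumont, Nguyen, Adeyemi, Novak, Romero, Lund, Greco, Abara.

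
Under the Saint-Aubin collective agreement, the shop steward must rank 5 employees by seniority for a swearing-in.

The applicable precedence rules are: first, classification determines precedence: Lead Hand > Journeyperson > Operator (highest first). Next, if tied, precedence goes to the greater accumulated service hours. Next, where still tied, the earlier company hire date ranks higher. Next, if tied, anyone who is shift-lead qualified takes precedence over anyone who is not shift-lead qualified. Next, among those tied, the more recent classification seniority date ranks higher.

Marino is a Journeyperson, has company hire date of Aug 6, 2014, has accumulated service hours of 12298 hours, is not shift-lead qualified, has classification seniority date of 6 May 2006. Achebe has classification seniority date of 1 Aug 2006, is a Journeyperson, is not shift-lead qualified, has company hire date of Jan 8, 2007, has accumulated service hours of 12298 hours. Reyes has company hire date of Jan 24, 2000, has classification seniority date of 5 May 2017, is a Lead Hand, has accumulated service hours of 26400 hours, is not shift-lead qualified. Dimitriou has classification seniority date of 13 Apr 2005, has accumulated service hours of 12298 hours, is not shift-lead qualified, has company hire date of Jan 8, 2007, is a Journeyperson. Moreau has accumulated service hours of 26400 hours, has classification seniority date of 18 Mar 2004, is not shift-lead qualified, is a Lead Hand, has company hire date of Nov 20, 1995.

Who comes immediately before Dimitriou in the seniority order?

Achebe

By classification: Moreau and Reyes (Lead Hand); then Achebe, Dimitriou and Marino (Journeyperson).
Moreau and Reyes both have accumulated service hours 26400 hours, so the next rule applies.
Among Moreau and Reyes, by company hire date (earlier first): Moreau (Nov 20, 1995) before Reyes (Jan 24, 2000).
Achebe, Dimitriou and Marino all have accumulated service hours 12298 hours, so the next rule applies.
Among Achebe, Dimitriou and Marino, by company hire date (earlier first): Achebe and Dimitriou (Jan 8, 2007) before Marino (Aug 6, 2014).
Achebe and Dimitriou are each not shift-lead qualified, so the next rule applies.
Among Achebe and Dimitriou, by classification seniority date (later first): Achebe (1 Aug 2006) before Dimitriou (13 Apr 2005).
Order: Moreau, Reyes, Achebe, Dimitriou, Marino.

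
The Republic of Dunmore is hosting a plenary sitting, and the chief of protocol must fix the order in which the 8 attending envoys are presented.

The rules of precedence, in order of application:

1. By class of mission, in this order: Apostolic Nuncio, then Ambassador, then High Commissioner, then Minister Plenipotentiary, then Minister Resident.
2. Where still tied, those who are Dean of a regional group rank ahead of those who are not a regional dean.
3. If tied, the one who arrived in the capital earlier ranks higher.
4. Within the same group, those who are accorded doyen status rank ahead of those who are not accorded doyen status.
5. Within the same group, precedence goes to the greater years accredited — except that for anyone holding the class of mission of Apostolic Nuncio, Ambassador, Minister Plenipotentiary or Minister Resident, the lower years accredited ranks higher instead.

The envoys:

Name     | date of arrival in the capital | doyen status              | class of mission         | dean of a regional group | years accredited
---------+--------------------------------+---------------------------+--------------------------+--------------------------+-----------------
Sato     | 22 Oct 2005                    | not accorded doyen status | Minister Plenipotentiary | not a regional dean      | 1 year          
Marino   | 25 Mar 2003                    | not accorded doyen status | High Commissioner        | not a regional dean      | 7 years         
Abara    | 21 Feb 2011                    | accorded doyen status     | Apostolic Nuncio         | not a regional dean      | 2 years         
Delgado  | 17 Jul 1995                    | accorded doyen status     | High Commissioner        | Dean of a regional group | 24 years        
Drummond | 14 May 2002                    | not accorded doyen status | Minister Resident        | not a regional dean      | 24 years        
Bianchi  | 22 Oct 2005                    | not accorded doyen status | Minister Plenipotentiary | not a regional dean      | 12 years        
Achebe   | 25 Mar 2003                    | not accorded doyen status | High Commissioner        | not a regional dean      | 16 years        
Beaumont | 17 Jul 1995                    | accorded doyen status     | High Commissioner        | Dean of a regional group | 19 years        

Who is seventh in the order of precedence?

By class of mission: Abara (Apostolic Nuncio); then Delgado, Beaumont, Achebe and Marino (High Commissioner); then Sato and Bianchi (Minister Plenipotentiary); then Drummond (Minister Resident).
Among Delgado, Beaumont, Achebe and Marino, Dean of a regional group before not a regional dean: Delgado and Beaumont (Dean of a regional group) before Achebe and Marino (not a regional dean).
Delgado and Beaumont both have date of arrival in the capital 17 Jul 1995, so the next rule applies.
Delgado and Beaumont are each accorded doyen status, so the next rule applies.
Among Delgado and Beaumont, by years accredited (higher first): Delgado (24 years) before Beaumont (19 years).
Achebe and Marino both have date of arrival in the capital 25 Mar 2003, so the next rule applies.
Achebe and Marino are each not accorded doyen status, so the next rule applies.
Among Achebe and Marino, by years accredited (higher first): Achebe (16 years) before Marino (7 years).
Sato and Bianchi are each not a regional dean, so the next rule applies.
Sato and Bianchi both have date of arrival in the capital 22 Oct 2005, so the next rule applies.
Sato and Bianchi are each not accorded doyen status, so the next rule applies.
Among Sato and Bianchi, by years accredited (lower first) (reversed rule for this group): Sato (1 year) before Bianchi (12 years).
Order: Abara, Delgado, Beaumont, Achebe, Marino, Sato, Bianchi, Drummond.

Bianchi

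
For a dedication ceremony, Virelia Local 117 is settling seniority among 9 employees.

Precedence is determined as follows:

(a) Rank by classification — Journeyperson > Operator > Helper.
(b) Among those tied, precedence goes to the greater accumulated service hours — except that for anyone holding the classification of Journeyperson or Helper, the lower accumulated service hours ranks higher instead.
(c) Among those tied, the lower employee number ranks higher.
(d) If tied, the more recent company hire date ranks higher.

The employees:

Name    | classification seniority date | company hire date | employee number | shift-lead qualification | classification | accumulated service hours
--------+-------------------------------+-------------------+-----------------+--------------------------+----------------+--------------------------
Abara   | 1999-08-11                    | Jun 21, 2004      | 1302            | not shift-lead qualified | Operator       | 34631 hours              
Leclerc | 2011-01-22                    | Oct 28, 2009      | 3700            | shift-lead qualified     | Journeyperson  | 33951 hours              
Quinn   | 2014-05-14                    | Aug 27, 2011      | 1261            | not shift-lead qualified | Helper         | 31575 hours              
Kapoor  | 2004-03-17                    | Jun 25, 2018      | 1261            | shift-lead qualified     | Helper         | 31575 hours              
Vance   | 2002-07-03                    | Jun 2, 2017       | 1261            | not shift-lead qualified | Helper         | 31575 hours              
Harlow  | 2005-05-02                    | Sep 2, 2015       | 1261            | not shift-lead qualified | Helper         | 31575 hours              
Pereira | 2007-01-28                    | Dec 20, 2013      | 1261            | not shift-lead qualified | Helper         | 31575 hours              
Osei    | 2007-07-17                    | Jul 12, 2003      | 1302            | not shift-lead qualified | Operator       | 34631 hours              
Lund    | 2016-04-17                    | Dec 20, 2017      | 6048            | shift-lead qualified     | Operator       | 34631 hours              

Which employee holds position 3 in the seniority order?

By classification: Leclerc (Journeyperson); then Abara, Osei and Lund (Operator); then Kapoor, Vance, Harlow, Pereira and Quinn (Helper).
Abara, Osei and Lund all have accumulated service hours 34631 hours, so the next rule applies.
Among Abara, Osei and Lund, by employee number (lower first): Abara and Osei (1302) before Lund (6048).
Among Abara and Osei, by company hire date (later first): Abara (Jun 21, 2004) before Osei (Jul 12, 2003).
Kapoor, Vance, Harlow, Pereira and Quinn all have accumulated service hours 31575 hours, so the next rule applies.
Kapoor, Vance, Harlow, Pereira and Quinn all have employee number 1261, so the next rule applies.
Among Kapoor, Vance, Harlow, Pereira and Quinn, by company hire date (later first): Kapoor (Jun 25, 2018) before Vance (Jun 2, 2017) before Harlow (Sep 2, 2015) before Pereira (Dec 20, 2013) before Quinn (Aug 27, 2011).
Order: Leclerc, Abara, Osei, Lund, Kapoor, Vance, Harlow, Pereira, Quinn.

Osei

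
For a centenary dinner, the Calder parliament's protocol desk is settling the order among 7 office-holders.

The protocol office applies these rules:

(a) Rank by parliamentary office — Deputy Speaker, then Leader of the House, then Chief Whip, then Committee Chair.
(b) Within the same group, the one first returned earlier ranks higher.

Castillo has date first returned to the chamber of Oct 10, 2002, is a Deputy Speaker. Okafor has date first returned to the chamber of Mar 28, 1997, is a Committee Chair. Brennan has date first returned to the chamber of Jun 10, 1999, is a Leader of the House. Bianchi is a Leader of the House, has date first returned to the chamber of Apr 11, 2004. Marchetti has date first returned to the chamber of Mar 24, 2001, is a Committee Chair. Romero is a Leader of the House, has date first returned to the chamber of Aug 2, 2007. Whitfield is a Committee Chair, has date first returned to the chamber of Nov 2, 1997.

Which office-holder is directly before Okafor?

Romero

By parliamentary office: Castillo (Deputy Speaker); then Brennan, Bianchi and Romero (Leader of the House); then Okafor, Whitfield and Marchetti (Committee Chair).
Among Brennan, Bianchi and Romero, by date first returned to the chamber (earlier first): Brennan (Jun 10, 1999) before Bianchi (Apr 11, 2004) before Romero (Aug 2, 2007).
Among Okafor, Whitfield and Marchetti, by date first returned to the chamber (earlier first): Okafor (Mar 28, 1997) before Whitfield (Nov 2, 1997) before Marchetti (Mar 24, 2001).
Order: Castillo, Brennan, Bianchi, Romero, Okafor, Whitfield, Marchetti.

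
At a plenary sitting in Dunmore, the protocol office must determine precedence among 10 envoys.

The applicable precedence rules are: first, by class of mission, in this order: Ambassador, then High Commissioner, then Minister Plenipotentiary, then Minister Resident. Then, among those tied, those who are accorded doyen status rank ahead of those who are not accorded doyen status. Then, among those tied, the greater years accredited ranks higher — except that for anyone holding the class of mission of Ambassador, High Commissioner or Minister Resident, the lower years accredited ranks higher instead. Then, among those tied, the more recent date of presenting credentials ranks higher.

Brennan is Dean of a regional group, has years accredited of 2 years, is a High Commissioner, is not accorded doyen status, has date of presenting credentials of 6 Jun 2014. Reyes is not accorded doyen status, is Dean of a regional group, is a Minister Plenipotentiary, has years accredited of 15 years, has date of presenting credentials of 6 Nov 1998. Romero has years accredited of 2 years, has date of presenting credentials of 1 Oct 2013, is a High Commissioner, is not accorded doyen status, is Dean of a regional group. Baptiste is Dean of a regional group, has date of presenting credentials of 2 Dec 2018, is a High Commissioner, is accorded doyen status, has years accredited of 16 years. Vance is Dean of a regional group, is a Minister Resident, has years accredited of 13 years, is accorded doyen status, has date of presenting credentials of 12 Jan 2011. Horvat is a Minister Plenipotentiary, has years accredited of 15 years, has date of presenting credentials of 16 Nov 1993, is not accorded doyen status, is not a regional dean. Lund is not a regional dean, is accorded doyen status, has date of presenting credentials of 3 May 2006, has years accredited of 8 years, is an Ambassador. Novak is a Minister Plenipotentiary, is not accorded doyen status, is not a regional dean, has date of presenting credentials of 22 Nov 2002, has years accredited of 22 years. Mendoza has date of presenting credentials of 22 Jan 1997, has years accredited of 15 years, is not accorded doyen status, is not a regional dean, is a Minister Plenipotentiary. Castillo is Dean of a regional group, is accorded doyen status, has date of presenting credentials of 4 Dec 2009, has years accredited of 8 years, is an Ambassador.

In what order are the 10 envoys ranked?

Castillo, Lund, Baptiste, Brennan, Romero, Novak, Reyes, Mendoza, Horvat, Vance

By class of mission: Castillo and Lund (Ambassador); then Baptiste, Brennan and Romero (High Commissioner); then Novak, Reyes, Mendoza and Horvat (Minister Plenipotentiary); then Vance (Minister Resident).
Castillo and Lund are each accorded doyen status, so the next rule applies.
Castillo and Lund both have years accredited 8 years, so the next rule applies.
Among Castillo and Lund, by date of presenting credentials (later first): Castillo (4 Dec 2009) before Lund (3 May 2006).
Among Baptiste, Brennan and Romero, accorded doyen status before not accorded doyen status: Baptiste (accorded doyen status) before Brennan and Romero (not accorded doyen status).
Brennan and Romero both have years accredited 2 years, so the next rule applies.
Among Brennan and Romero, by date of presenting credentials (later first): Brennan (6 Jun 2014) before Romero (1 Oct 2013).
Novak, Reyes, Mendoza and Horvat are each not accorded doyen status, so the next rule applies.
Among Novak, Reyes, Mendoza and Horvat, by years accredited (higher first): Novak (22 years) before Reyes, Mendoza and Horvat (15 years).
Among Reyes, Mendoza and Horvat, by date of presenting credentials (later first): Reyes (6 Nov 1998) before Mendoza (22 Jan 1997) before Horvat (16 Nov 1993).
Full order: Castillo, Lund, Baptiste, Brennan, Romero, Novak, Reyes, Mendoza, Horvat, Vance.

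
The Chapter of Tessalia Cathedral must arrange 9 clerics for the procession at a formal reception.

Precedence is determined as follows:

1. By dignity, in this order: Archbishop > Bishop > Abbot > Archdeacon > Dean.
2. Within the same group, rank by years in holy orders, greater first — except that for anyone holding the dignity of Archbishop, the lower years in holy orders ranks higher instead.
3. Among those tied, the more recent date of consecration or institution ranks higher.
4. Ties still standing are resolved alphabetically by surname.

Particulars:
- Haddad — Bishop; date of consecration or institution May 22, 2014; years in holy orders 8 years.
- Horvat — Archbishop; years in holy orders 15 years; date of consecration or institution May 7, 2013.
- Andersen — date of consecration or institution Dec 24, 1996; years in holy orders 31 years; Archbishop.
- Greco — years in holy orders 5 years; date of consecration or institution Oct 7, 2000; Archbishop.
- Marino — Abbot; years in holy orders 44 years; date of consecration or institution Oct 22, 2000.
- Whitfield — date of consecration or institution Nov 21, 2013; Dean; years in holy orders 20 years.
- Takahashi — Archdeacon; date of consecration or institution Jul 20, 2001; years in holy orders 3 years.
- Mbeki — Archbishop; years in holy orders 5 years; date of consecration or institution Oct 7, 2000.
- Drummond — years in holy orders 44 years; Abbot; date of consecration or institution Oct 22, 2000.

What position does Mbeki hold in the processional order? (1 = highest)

2

By dignity: Greco, Mbeki, Horvat and Andersen (Archbishop); then Haddad (Bishop); then Drummond and Marino (Abbot); then Takahashi (Archdeacon); then Whitfield (Dean).
Among Greco, Mbeki, Horvat and Andersen, by years in holy orders (lower first) (reversed rule for this group): Greco and Mbeki (5 years) before Horvat (15 years) before Andersen (31 years).
Greco and Mbeki both have date of consecration or institution Oct 7, 2000, so the next rule applies.
Among Greco and Mbeki, alphabetically by surname: Greco before Mbeki.
Drummond and Marino both have years in holy orders 44 years, so the next rule applies.
Drummond and Marino both have date of consecration or institution Oct 22, 2000, so the next rule applies.
Among Drummond and Marino, alphabetically by surname: Drummond before Marino.
Order: Greco, Mbeki, Horvat, Andersen, Haddad, Drummond, Marino, Takahashi, Whitfield. So position 2.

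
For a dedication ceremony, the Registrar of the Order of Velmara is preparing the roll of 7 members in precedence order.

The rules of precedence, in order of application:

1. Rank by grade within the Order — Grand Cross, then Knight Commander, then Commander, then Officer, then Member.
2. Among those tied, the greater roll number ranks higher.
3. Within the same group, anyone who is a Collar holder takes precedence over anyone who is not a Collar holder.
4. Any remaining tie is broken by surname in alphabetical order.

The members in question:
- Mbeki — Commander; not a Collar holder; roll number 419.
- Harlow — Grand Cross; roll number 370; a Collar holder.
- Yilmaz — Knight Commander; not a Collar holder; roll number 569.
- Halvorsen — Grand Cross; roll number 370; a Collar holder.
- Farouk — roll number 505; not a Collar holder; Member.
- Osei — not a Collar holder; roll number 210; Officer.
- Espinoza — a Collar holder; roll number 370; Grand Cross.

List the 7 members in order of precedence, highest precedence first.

Espinoza, Halvorsen, Harlow, Yilmaz, Mbeki, Osei, Farouk

By grade within the Order: Espinoza, Halvorsen and Harlow (Grand Cross); then Yilmaz (Knight Commander); then Mbeki (Commander); then Osei (Officer); then Farouk (Member).
Espinoza, Halvorsen and Harlow all have roll number 370, so the next rule applies.
Espinoza, Halvorsen and Harlow are each a Collar holder, so the next rule applies.
Among Espinoza, Halvorsen and Harlow, alphabetically by surname: Espinoza before Halvorsen before Harlow.
Full order: Espinoza, Halvorsen, Harlow, Yilmaz, Mbeki, Osei, Farouk.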